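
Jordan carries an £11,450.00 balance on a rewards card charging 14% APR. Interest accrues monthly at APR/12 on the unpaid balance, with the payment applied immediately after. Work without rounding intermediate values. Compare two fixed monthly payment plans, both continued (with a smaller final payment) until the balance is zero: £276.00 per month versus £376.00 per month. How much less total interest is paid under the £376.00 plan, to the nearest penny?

£1,515.03

Monthly rate r = 14%/12 = 1.16667% = 0.0116667.
At £276.00/mo: n = ⌈−ln(1 − rB₀/P)/ln(1+r)⌉ = 58 payments (last £11.80); total interest = total paid − £11,450.00 = £4,293.80.
At £376.00/mo: 38 payments (last £316.77); total interest £2,778.77.
Interest saved = £4,293.80 − £2,778.77 = £1,515.03.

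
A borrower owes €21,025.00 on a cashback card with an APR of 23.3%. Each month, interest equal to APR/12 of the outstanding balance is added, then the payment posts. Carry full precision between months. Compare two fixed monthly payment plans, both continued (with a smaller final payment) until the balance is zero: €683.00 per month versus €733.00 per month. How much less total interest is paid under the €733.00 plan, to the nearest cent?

€1,311.97

Monthly rate r = 23.3%/12 = 1.94167% = 0.0194167.
At €683.00/mo: n = ⌈−ln(1 − rB₀/P)/ln(1+r)⌉ = 48 payments (last €241.00); total interest = total paid − €21,025.00 = €11,317.00.
At €733.00/mo: 43 payments (last €244.03); total interest €10,005.03.
Interest saved = €11,317.00 − €10,005.03 = €1,311.97.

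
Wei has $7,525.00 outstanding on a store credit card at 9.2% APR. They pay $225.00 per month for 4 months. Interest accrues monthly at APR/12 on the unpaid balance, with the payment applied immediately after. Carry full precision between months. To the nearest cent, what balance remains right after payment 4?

Monthly rate r = 9.2%/12 = 0.766667% = 0.00766667.
Each month: B ← B·(1+r) − $225.00.
Month 1: interest $57.69; balance after payment $7,357.69.
Month 2: interest $56.41; balance after payment $7,189.10.
Month 3: interest $55.12; balance after payment $7,019.22.
Month 4: interest $53.81; balance after payment $6,848.03.

$6,848.03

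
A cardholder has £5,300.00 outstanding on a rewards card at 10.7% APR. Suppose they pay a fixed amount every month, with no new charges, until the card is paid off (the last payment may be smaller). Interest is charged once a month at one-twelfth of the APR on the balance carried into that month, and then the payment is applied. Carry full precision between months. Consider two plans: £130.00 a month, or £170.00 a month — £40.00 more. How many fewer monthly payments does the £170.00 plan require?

Monthly rate r = 10.7%/12 = 0.891667% = 0.00891667.
At £130.00/mo: n = ⌈−ln(1 − rB₀/P)/ln(1+r)⌉ = 51 payments (last £116.53); total interest = total paid − £5,300.00 = £1,316.53.
At £170.00/mo: 37 payments (last £117.73); total interest £937.73.
Payments saved = 51 − 37 = 14.

14 fewer payments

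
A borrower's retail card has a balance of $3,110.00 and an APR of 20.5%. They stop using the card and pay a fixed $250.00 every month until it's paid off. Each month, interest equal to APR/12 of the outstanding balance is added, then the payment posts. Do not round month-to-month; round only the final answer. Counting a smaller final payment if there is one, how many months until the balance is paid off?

15 months

Monthly rate r = 20.5%/12 = 1.70833% = 0.0170833.
Recurrence: B ← B·(1+r) − $250.00.
Month 1: interest $53.13; balance after payment $2,913.13.
Month 2: interest $49.77; balance after payment $2,712.90.
Closed form: n = −ln(1 − rB₀/P)/ln(1+r) = −ln(0.78748)/ln(1.01708) ≈ 14.104, so the balance reaches zero during payment 15.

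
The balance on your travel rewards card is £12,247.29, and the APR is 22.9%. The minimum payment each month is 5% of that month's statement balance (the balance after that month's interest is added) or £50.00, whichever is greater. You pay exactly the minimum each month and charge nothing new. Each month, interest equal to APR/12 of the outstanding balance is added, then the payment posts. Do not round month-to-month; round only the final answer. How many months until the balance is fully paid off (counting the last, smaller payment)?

Monthly rate r = 22.9%/12 = 1.90833% = 0.0190833.
While 5% of the post-interest balance exceeds £50.00, each month B ← (B·(1+r))·(1 − 0.05), i.e. B shrinks by the factor (1+r)·0.95 = 0.96813.
This holds for months 1–78. Entering month 79 the balance is £979.12; 5% of the post-interest balance is now below £50.00, so the flat £50.00 minimum applies from here.
From month 79 a fixed £50.00 at rate r clears £979.12 in 25 more payments. Total: 78 + 25 = 103 months.

103 months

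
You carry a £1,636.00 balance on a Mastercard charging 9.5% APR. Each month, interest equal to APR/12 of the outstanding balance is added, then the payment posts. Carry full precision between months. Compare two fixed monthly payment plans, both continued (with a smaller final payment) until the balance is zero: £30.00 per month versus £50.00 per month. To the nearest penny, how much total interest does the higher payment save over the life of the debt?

Monthly rate r = 9.5%/12 = 0.791667% = 0.00791667.
At £30.00/mo: n = ⌈−ln(1 − rB₀/P)/ln(1+r)⌉ = 72 payments (last £20.09); total interest = total paid − £1,636.00 = £514.09.
At £50.00/mo: 39 payments (last £0.96); total interest £264.96.
Interest saved = £514.09 − £264.96 = £249.13.

£249.13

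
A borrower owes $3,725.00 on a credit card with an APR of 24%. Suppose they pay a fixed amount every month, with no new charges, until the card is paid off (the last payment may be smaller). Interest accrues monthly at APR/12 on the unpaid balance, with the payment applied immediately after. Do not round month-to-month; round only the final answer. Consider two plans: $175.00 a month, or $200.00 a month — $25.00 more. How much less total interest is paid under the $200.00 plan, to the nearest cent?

$194.32

Monthly rate r = 24%/12 = 2% = 0.02.
At $175.00/mo: n = ⌈−ln(1 − rB₀/P)/ln(1+r)⌉ = 29 payments (last $1.38); total interest = total paid − $3,725.00 = $1,176.38.
At $200.00/mo: 24 payments (last $107.06); total interest $982.06.
Interest saved = $1,176.38 − $982.06 = $194.32.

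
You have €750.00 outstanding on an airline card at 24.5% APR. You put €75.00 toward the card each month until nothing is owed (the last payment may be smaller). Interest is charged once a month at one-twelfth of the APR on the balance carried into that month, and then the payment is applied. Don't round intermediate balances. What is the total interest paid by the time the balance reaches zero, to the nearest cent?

€97.59

Monthly rate r = 24.5%/12 = 2.04167% = 0.0204167.
Payoff takes n = ⌈−ln(1 − rB₀/P)/ln(1+r)⌉ = ⌈11.299⌉ = 12 payments; the last is €22.59.
Total paid = 11·€75.00 + €22.59 = €847.59.
Total interest = total paid − principal = €847.59 − €750.00 = €97.59.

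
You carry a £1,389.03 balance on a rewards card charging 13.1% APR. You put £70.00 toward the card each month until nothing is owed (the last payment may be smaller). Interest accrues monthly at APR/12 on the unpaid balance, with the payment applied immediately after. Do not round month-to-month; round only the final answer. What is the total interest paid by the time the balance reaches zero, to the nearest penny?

£185.08

Monthly rate r = 13.1%/12 = 1.09167% = 0.0109167.
Payoff takes n = ⌈−ln(1 − rB₀/P)/ln(1+r)⌉ = ⌈22.486⌉ = 23 payments; the last is £34.11.
Total paid = 22·£70.00 + £34.11 = £1,574.11.
Total interest = total paid − principal = £1,574.11 − £1,389.03 = £185.08.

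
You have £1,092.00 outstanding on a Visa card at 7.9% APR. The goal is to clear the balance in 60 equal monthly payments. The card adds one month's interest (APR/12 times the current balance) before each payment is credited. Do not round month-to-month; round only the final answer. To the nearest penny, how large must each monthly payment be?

£22.09

Monthly rate r = 7.9%/12 = 0.658333% = 0.00658333.
Level-payment amortization: P = B₀·r / (1 − (1+r)^(−n)) = 1092.00·0.00658333 / (1 − 1.00658^(−60)).
Denominator 1 − (1+r)^(−60) = 0.325447297.
P = 7.189 / 0.325447297 ≈ 22.09.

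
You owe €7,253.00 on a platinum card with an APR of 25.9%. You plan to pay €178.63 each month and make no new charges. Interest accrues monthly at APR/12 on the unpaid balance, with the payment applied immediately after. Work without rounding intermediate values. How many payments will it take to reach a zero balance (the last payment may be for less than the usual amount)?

98 payments

Monthly rate r = 25.9%/12 = 2.15833% = 0.0215833.
Recurrence: B ← B·(1+r) − €178.63.
Month 1: interest €156.54; balance after payment €7,230.91.
Month 2: interest €156.07; balance after payment €7,208.35.
Closed form: n = −ln(1 − rB₀/P)/ln(1+r) = −ln(0.12364)/ln(1.02158) ≈ 97.893, so the balance reaches zero during payment 98.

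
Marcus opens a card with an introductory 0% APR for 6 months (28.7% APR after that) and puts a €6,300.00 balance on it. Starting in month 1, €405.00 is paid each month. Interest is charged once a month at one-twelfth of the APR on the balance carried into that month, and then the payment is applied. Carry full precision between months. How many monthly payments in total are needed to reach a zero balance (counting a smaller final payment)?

17 months

Promo months 1–6 at r₀ = 0%/12 = 0; months 7+ at r₁ = 28.7%/12 = 0.0239167.
After month 6 (no interest yet): B = €6,300.00 − 6·€405.00 = €3,870.00.
Then at r₁ with €405.00/mo: n₂ = −ln(1 − r₁·B/P)/ln(1+r₁) ≈ 10.98 → 11 more payments.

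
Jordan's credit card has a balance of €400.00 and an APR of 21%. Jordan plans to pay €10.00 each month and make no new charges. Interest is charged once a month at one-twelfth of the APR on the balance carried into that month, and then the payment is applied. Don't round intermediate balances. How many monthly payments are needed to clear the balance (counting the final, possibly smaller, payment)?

70 payments

Monthly rate r = 21%/12 = 1.75% = 0.0175.
Recurrence: B ← B·(1+r) − €10.00.
Month 1: interest €7.00; balance after payment €397.00.
Month 2: interest €6.95; balance after payment €393.95.
Closed form: n = −ln(1 − rB₀/P)/ln(1+r) = −ln(0.3)/ln(1.0175) ≈ 69.399, so the balance reaches zero during payment 70.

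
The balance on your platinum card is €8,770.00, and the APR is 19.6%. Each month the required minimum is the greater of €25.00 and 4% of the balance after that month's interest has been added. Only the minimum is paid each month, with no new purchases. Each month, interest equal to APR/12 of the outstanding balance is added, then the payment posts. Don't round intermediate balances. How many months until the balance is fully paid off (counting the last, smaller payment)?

140 months

Monthly rate r = 19.6%/12 = 1.63333% = 0.0163333.
While 4% of the post-interest balance exceeds €25.00, each month B ← (B·(1+r))·(1 − 0.04), i.e. B shrinks by the factor (1+r)·0.96 = 0.97568.
This holds for months 1–108. Entering month 109 the balance is €614.04; 4% of the post-interest balance is now below €25.00, so the flat €25.00 minimum applies from here.
From month 109 a fixed €25.00 at rate r clears €614.04 in 32 more payments. Total: 108 + 32 = 140 months.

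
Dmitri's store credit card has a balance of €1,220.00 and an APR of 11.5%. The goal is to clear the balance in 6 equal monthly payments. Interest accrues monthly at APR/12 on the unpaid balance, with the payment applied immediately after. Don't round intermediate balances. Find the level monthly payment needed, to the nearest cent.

€210.21

Monthly rate r = 11.5%/12 = 0.958333% = 0.00958333.
Level-payment amortization: P = B₀·r / (1 − (1+r)^(−n)) = 1220.00·0.00958333 / (1 − 1.00958^(−6)).
Denominator 1 − (1+r)^(−6) = 0.055619599.
P = 11.6917 / 0.055619599 ≈ 210.21.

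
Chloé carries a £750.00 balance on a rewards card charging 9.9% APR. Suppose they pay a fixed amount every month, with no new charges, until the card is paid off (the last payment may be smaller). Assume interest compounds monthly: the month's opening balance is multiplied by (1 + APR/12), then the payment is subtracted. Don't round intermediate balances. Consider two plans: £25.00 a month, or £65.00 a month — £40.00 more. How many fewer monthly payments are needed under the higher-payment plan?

22 fewer payments

Monthly rate r = 9.9%/12 = 0.825% = 0.00825.
At £25.00/mo: n = ⌈−ln(1 − rB₀/P)/ln(1+r)⌉ = 35 payments (last £15.25); total interest = total paid − £750.00 = £115.25.
At £65.00/mo: 13 payments (last £11.42); total interest £41.42.
Payments saved = 35 − 13 = 22.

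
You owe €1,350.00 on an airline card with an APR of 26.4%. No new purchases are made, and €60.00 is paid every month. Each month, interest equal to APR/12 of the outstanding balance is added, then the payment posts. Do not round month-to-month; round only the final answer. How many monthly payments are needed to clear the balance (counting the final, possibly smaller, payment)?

Monthly rate r = 26.4%/12 = 2.2% = 0.022.
Recurrence: B ← B·(1+r) − €60.00.
Month 1: interest €29.70; balance after payment €1,319.70.
Month 2: interest €29.03; balance after payment €1,288.73.
Closed form: n = −ln(1 − rB₀/P)/ln(1+r) = −ln(0.505)/ln(1.022) ≈ 31.395, so the balance reaches zero during payment 32.

32 months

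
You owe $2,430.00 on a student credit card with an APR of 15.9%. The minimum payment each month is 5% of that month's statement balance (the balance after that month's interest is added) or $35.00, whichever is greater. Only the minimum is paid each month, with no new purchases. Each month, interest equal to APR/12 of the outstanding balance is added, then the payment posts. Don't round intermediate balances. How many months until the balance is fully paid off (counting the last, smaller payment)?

Monthly rate r = 15.9%/12 = 1.325% = 0.01325.
While 5% of the post-interest balance exceeds $35.00, each month B ← (B·(1+r))·(1 − 0.05), i.e. B shrinks by the factor (1+r)·0.95 = 0.96259.
This holds for months 1–33. Entering month 34 the balance is $690.45; 5% of the post-interest balance is now below $35.00, so the flat $35.00 minimum applies from here.
From month 34 a fixed $35.00 at rate r clears $690.45 in 24 more payments. Total: 33 + 24 = 57 months.

57 months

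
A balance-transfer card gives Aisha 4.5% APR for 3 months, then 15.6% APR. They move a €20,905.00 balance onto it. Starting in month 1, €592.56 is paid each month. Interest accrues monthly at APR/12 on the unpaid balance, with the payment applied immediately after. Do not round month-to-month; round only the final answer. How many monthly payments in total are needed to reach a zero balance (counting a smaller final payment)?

Promo months 1–3 at r₀ = 4.5%/12 = 0.00375; months 4+ at r₁ = 15.6%/12 = 0.013.
After month 3: iterate B ← B·(1+r₀) − €592.56 for 3 months → €19,356.71.
Then at r₁ with €592.56/mo: n₂ = −ln(1 − r₁·B/P)/ln(1+r₁) ≈ 42.80 → 43 more payments.

46 payments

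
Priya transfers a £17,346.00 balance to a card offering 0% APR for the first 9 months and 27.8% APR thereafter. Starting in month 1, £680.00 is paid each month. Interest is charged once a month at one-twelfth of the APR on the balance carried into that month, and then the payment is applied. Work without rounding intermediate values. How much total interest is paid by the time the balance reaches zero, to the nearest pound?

Promo months 1–9 at r₀ = 0%/12 = 0; months 10+ at r₁ = 27.8%/12 = 0.0231667.
After month 9 (no interest yet): B = £17,346.00 − 9·£680.00 = £11,226.00.
Then at r₁ with £680.00/mo: n₂ = −ln(1 − r₁·B/P)/ln(1+r₁) ≈ 21.05 → 22 more payments.
Total paid = 30·£680.00 + £31.58 = £20,431.58; interest = £20,431.58 − £17,346.00 = £3,085.58.

£3,086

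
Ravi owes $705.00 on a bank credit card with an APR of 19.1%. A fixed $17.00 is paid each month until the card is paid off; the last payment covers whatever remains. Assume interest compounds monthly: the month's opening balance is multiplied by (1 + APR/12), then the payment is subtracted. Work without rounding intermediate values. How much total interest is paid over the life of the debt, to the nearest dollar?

$457

Monthly rate r = 19.1%/12 = 1.59167% = 0.0159167.
Payoff takes n = ⌈−ln(1 − rB₀/P)/ln(1+r)⌉ = ⌈68.330⌉ = 69 payments; the last is $5.64.
Total paid = 68·$17.00 + $5.64 = $1,161.64.
Total interest = total paid − principal = $1,161.64 − $705.00 = $456.64.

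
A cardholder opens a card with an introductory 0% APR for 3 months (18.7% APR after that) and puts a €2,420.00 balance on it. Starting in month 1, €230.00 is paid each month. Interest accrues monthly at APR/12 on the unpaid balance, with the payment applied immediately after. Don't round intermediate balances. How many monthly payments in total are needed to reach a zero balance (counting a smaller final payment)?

12 months

Promo months 1–3 at r₀ = 0%/12 = 0; months 4+ at r₁ = 18.7%/12 = 0.0155833.
After month 3 (no interest yet): B = €2,420.00 − 3·€230.00 = €1,730.00.
Then at r₁ with €230.00/mo: n₂ = −ln(1 − r₁·B/P)/ln(1+r₁) ≈ 8.06 → 9 more payments.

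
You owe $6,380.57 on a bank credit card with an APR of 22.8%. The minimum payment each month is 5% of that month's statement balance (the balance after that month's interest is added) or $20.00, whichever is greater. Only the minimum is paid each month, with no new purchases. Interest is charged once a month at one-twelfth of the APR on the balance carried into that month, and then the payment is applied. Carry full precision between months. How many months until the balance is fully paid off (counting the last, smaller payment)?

111 months

Monthly rate r = 22.8%/12 = 1.9% = 0.019.
While 5% of the post-interest balance exceeds $20.00, each month B ← (B·(1+r))·(1 − 0.05), i.e. B shrinks by the factor (1+r)·0.95 = 0.96805.
This holds for months 1–86. Entering month 87 the balance is $390.90; 5% of the post-interest balance is now below $20.00, so the flat $20.00 minimum applies from here.
From month 87 a fixed $20.00 at rate r clears $390.90 in 25 more payments. Total: 86 + 25 = 111 months.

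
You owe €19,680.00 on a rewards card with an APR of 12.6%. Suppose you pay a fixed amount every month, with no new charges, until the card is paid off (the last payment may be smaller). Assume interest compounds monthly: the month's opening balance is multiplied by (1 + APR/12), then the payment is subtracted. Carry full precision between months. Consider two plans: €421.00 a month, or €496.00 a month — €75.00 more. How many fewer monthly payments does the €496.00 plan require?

Monthly rate r = 12.6%/12 = 1.05% = 0.0105.
At €421.00/mo: n = ⌈−ln(1 − rB₀/P)/ln(1+r)⌉ = 65 payments (last €261.68); total interest = total paid − €19,680.00 = €7,525.68.
At €496.00/mo: 52 payments (last €294.86); total interest €5,910.86.
Payments saved = 65 − 52 = 13.

13 fewer payments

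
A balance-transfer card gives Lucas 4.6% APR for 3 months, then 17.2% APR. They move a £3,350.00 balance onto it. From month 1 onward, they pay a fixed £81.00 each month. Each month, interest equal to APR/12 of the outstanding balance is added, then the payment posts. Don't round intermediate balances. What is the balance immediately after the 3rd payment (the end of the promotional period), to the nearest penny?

£3,144.74

Promo months 1–3 at r₀ = 4.6%/12 = 0.00383333; months 4+ at r₁ = 17.2%/12 = 0.0143333.
After month 3: iterate B ← B·(1+r₀) − £81.00 for 3 months → £3,144.74.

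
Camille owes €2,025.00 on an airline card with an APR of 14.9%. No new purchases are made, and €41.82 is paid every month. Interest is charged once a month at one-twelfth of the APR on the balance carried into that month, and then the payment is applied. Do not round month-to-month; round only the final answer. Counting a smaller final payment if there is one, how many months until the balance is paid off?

Monthly rate r = 14.9%/12 = 1.24167% = 0.0124167.
Recurrence: B ← B·(1+r) − €41.82.
Month 1: interest €25.14; balance after payment €2,008.32.
Month 2: interest €24.94; balance after payment €1,991.44.
Closed form: n = −ln(1 − rB₀/P)/ln(1+r) = −ln(0.39876)/ln(1.01242) ≈ 74.504, so the balance reaches zero during payment 75.

75 months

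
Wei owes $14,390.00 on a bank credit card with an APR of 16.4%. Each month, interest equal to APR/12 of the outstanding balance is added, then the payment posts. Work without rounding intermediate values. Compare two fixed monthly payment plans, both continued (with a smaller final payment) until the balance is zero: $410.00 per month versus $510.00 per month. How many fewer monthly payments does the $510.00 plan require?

Monthly rate r = 16.4%/12 = 1.36667% = 0.0136667.
At $410.00/mo: n = ⌈−ln(1 − rB₀/P)/ln(1+r)⌉ = 49 payments (last $52.50); total interest = total paid − $14,390.00 = $5,342.50.
At $510.00/mo: 36 payments (last $452.64); total interest $3,912.64.
Payments saved = 49 − 36 = 13.

13 fewer payments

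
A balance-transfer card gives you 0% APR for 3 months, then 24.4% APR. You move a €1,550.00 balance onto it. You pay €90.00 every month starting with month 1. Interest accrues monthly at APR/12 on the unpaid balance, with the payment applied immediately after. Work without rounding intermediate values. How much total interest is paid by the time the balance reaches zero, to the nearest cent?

Promo months 1–3 at r₀ = 0%/12 = 0; months 4+ at r₁ = 24.4%/12 = 0.0203333.
After month 3 (no interest yet): B = €1,550.00 − 3·€90.00 = €1,280.00.
Then at r₁ with €90.00/mo: n₂ = −ln(1 − r₁·B/P)/ln(1+r₁) ≈ 16.96 → 17 more payments.
Total paid = 19·€90.00 + €86.21 = €1,796.21; interest = €1,796.21 − €1,550.00 = €246.21.

€246.21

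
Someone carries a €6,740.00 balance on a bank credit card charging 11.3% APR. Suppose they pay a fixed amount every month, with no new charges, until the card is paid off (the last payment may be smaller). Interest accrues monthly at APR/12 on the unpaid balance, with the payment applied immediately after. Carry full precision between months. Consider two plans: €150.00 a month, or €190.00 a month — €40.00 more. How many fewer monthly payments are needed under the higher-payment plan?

15 fewer payments

Monthly rate r = 11.3%/12 = 0.941667% = 0.00941667.
At €150.00/mo: n = ⌈−ln(1 − rB₀/P)/ln(1+r)⌉ = 59 payments (last €104.39); total interest = total paid − €6,740.00 = €2,064.39.
At €190.00/mo: 44 payments (last €71.35); total interest €1,501.35.
Payments saved = 59 − 44 = 15.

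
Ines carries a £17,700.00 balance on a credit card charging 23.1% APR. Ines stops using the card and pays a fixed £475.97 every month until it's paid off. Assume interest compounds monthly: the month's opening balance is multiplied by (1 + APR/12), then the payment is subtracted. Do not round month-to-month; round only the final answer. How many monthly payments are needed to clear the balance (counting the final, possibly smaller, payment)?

Monthly rate r = 23.1%/12 = 1.925% = 0.01925.
Recurrence: B ← B·(1+r) − £475.97.
Month 1: interest £340.73; balance after payment £17,564.75.
Month 2: interest £338.12; balance after payment £17,426.91.
Closed form: n = −ln(1 − rB₀/P)/ln(1+r) = −ln(0.28415)/ln(1.01925) ≈ 65.992, so the balance reaches zero during payment 66.

66 months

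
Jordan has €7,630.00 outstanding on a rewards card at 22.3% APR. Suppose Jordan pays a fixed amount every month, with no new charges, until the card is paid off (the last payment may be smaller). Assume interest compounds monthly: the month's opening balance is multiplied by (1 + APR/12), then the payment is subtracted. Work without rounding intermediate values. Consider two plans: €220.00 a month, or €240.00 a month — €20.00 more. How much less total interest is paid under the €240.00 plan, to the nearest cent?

€710.30

Monthly rate r = 22.3%/12 = 1.85833% = 0.0185833.
At €220.00/mo: n = ⌈−ln(1 − rB₀/P)/ln(1+r)⌉ = 57 payments (last €37.63); total interest = total paid − €7,630.00 = €4,727.63.
At €240.00/mo: 49 payments (last €127.33); total interest €4,017.33.
Interest saved = €4,727.63 − €4,017.33 = €710.30.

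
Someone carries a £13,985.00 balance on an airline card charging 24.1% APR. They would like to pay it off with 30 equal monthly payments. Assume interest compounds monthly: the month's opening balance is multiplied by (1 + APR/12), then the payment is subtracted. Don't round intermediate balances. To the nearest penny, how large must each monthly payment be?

Monthly rate r = 24.1%/12 = 2.00833% = 0.0200833.
Level-payment amortization: P = B₀·r / (1 − (1+r)^(−n)) = 13985.00·0.0200833 / (1 − 1.02008^(−30)).
Denominator 1 − (1+r)^(−30) = 0.449280514.
P = 280.865 / 0.449280514 ≈ 625.14.

£625.14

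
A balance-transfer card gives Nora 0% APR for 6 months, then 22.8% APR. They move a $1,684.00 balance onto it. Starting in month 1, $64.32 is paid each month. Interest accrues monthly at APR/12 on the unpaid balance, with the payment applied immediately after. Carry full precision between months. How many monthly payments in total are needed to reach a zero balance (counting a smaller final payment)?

32 payments

Promo months 1–6 at r₀ = 0%/12 = 0; months 7+ at r₁ = 22.8%/12 = 0.019.
After month 6 (no interest yet): B = $1,684.00 − 6·$64.32 = $1,298.08.
Then at r₁ with $64.32/mo: n₂ = −ln(1 − r₁·B/P)/ln(1+r₁) ≈ 25.69 → 26 more payments.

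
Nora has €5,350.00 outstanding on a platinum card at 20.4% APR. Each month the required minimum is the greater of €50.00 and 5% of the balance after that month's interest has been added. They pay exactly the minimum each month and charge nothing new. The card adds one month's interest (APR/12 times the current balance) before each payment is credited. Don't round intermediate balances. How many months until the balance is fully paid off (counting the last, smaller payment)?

Monthly rate r = 20.4%/12 = 1.7% = 0.017.
While 5% of the post-interest balance exceeds €50.00, each month B ← (B·(1+r))·(1 − 0.05), i.e. B shrinks by the factor (1+r)·0.95 = 0.96615.
This holds for months 1–50. Entering month 51 the balance is €956.27; 5% of the post-interest balance is now below €50.00, so the flat €50.00 minimum applies from here.
From month 51 a fixed €50.00 at rate r clears €956.27 in 24 more payments. Total: 50 + 24 = 74 months.

74 months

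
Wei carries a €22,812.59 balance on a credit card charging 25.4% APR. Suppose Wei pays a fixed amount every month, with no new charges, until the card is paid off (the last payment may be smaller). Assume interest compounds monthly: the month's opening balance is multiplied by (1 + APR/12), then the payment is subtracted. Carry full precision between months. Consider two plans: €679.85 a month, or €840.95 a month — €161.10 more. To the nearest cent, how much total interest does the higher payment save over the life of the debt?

Monthly rate r = 25.4%/12 = 2.11667% = 0.0211667.
At €679.85/mo: n = ⌈−ln(1 − rB₀/P)/ln(1+r)⌉ = 60 payments (last €96.68); total interest = total paid − €22,812.59 = €17,395.24.
At €840.95/mo: 41 payments (last €641.39); total interest €11,466.80.
Interest saved = €17,395.24 − €11,466.80 = €5,928.44.

€5,928.44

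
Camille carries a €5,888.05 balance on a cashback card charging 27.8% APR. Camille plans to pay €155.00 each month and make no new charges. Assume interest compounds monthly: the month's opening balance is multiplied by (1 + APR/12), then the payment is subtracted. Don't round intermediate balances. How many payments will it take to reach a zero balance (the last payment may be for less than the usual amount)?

Monthly rate r = 27.8%/12 = 2.31667% = 0.0231667.
Recurrence: B ← B·(1+r) − €155.00.
Month 1: interest €136.41; balance after payment €5,869.46.
Month 2: interest €135.98; balance after payment €5,850.43.
Closed form: n = −ln(1 − rB₀/P)/ln(1+r) = −ln(0.11996)/ln(1.02317) ≈ 92.593, so the balance reaches zero during payment 93.

93 months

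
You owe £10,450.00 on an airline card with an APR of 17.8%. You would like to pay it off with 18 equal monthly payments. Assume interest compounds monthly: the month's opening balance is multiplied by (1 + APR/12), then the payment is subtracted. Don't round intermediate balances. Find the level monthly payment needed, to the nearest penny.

Monthly rate r = 17.8%/12 = 1.48333% = 0.0148333.
Level-payment amortization: P = B₀·r / (1 − (1+r)^(−n)) = 10450.00·0.0148333 / (1 − 1.01483^(−18)).
Denominator 1 − (1+r)^(−18) = 0.23282406.
P = 155.008 / 0.23282406 ≈ 665.77.

£665.77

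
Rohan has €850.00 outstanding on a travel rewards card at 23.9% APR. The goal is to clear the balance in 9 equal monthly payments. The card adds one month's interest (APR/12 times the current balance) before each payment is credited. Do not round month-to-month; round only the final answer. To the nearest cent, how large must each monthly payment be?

Monthly rate r = 23.9%/12 = 1.99167% = 0.0199167.
Level-payment amortization: P = B₀·r / (1 − (1+r)^(−n)) = 850.00·0.0199167 / (1 − 1.01992^(−9)).
Denominator 1 − (1+r)^(−9) = 0.162629221.
P = 16.9292 / 0.162629221 ≈ 104.10.

€104.10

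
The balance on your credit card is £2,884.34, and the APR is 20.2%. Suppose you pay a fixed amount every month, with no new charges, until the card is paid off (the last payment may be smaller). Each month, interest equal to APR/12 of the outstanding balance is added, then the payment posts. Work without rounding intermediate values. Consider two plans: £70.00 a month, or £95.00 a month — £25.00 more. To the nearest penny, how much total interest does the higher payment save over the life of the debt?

Monthly rate r = 20.2%/12 = 1.68333% = 0.0168333.
At £70.00/mo: n = ⌈−ln(1 − rB₀/P)/ln(1+r)⌉ = 71 payments (last £60.40); total interest = total paid − £2,884.34 = £2,076.06.
At £95.00/mo: 43 payments (last £82.33); total interest £1,187.99.
Interest saved = £2,076.06 − £1,187.99 = £888.07.

£888.07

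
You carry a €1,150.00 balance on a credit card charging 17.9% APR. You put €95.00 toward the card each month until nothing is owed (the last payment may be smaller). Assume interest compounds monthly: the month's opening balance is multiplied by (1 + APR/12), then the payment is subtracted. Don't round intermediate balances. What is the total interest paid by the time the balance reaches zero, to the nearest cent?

€127.92

Monthly rate r = 17.9%/12 = 1.49167% = 0.0149167.
Payoff takes n = ⌈−ln(1 − rB₀/P)/ln(1+r)⌉ = ⌈13.450⌉ = 14 payments; the last is €42.92.
Total paid = 13·€95.00 + €42.92 = €1,277.92.
Total interest = total paid − principal = €1,277.92 − €1,150.00 = €127.92.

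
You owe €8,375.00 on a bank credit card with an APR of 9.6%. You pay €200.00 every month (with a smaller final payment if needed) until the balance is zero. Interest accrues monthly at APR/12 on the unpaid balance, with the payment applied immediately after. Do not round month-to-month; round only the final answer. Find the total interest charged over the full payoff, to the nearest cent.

Monthly rate r = 9.6%/12 = 0.8% = 0.008.
Payoff takes n = ⌈−ln(1 − rB₀/P)/ln(1+r)⌉ = ⌈51.200⌉ = 52 payments; the last is €40.08.
Total paid = 51·€200.00 + €40.08 = €10,240.08.
Total interest = total paid − principal = €10,240.08 − €8,375.00 = €1,865.08.

€1,865.08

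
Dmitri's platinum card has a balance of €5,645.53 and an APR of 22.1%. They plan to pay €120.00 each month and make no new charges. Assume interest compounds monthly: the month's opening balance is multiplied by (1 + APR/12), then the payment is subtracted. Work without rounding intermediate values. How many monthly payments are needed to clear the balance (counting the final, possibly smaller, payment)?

111 months

Monthly rate r = 22.1%/12 = 1.84167% = 0.0184167.
Recurrence: B ← B·(1+r) − €120.00.
Month 1: interest €103.97; balance after payment €5,629.50.
Month 2: interest €103.68; balance after payment €5,613.18.
Closed form: n = −ln(1 − rB₀/P)/ln(1+r) = −ln(0.13357)/ln(1.01842) ≈ 110.315, so the balance reaches zero during payment 111.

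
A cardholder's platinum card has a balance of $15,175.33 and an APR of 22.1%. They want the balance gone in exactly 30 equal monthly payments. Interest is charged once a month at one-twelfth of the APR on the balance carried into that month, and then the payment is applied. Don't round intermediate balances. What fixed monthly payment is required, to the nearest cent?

Monthly rate r = 22.1%/12 = 1.84167% = 0.0184167.
Level-payment amortization: P = B₀·r / (1 − (1+r)^(−n)) = 15175.33·0.0184167 / (1 − 1.01842^(−30)).
Denominator 1 − (1+r)^(−30) = 0.421590978.
P = 279.479 / 0.421590978 ≈ 662.92.

$662.92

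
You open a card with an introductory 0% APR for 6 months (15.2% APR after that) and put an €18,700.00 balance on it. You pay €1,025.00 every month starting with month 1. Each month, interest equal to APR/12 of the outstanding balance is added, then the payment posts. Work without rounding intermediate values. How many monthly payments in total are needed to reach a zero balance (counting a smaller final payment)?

20 payments

Promo months 1–6 at r₀ = 0%/12 = 0; months 7+ at r₁ = 15.2%/12 = 0.0126667.
After month 6 (no interest yet): B = €18,700.00 − 6·€1,025.00 = €12,550.00.
Then at r₁ with €1,025.00/mo: n₂ = −ln(1 − r₁·B/P)/ln(1+r₁) ≈ 13.39 → 14 more payments.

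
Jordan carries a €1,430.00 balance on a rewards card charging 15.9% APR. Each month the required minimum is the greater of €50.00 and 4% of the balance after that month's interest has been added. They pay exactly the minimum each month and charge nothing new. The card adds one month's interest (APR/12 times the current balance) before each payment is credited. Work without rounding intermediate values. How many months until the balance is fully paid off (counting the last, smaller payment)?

Monthly rate r = 15.9%/12 = 1.325% = 0.01325.
While 4% of the post-interest balance exceeds €50.00, each month B ← (B·(1+r))·(1 − 0.04), i.e. B shrinks by the factor (1+r)·0.96 = 0.97272.
This holds for months 1–6. Entering month 7 the balance is €1,211.33; 4% of the post-interest balance is now below €50.00, so the flat €50.00 minimum applies from here.
From month 7 a fixed €50.00 at rate r clears €1,211.33 in 30 more payments. Total: 6 + 30 = 36 months.

36 months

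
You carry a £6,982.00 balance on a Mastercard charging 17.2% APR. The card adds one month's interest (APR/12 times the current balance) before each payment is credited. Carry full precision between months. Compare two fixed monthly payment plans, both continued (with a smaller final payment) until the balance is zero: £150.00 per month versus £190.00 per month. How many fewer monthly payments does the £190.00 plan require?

25 fewer payments

Monthly rate r = 17.2%/12 = 1.43333% = 0.0143333.
At £150.00/mo: n = ⌈−ln(1 − rB₀/P)/ln(1+r)⌉ = 78 payments (last £45.42); total interest = total paid − £6,982.00 = £4,613.42.
At £190.00/mo: 53 payments (last £107.26); total interest £3,005.26.
Payments saved = 78 − 53 = 25.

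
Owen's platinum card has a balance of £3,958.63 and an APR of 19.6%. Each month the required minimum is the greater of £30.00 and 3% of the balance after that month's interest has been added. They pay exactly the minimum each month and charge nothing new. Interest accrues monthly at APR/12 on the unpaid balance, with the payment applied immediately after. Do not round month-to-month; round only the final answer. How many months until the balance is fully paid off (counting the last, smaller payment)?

145 months

Monthly rate r = 19.6%/12 = 1.63333% = 0.0163333.
While 3% of the post-interest balance exceeds £30.00, each month B ← (B·(1+r))·(1 − 0.03), i.e. B shrinks by the factor (1+r)·0.97 = 0.98584.
This holds for months 1–98. Entering month 99 the balance is £978.86; 3% of the post-interest balance is now below £30.00, so the flat £30.00 minimum applies from here.
From month 99 a fixed £30.00 at rate r clears £978.86 in 47 more payments. Total: 98 + 47 = 145 months.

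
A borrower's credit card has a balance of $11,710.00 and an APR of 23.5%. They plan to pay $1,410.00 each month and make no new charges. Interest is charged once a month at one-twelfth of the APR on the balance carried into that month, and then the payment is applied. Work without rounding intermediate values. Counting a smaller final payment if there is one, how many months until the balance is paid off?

Monthly rate r = 23.5%/12 = 1.95833% = 0.0195833.
Recurrence: B ← B·(1+r) − $1,410.00.
Month 1: interest $229.32; balance after payment $10,529.32.
Month 2: interest $206.20; balance after payment $9,325.52.
Closed form: n = −ln(1 − rB₀/P)/ln(1+r) = −ln(0.83736)/ln(1.01958) ≈ 9.152, so the balance reaches zero during payment 10.

10 payments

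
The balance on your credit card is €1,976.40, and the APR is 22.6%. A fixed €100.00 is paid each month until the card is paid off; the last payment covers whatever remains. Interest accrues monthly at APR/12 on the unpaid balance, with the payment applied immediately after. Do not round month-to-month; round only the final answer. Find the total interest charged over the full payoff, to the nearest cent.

€518.89

Monthly rate r = 22.6%/12 = 1.88333% = 0.0188333.
Payoff takes n = ⌈−ln(1 − rB₀/P)/ln(1+r)⌉ = ⌈24.953⌉ = 25 payments; the last is €95.29.
Total paid = 24·€100.00 + €95.29 = €2,495.29.
Total interest = total paid − principal = €2,495.29 − €1,976.40 = €518.89.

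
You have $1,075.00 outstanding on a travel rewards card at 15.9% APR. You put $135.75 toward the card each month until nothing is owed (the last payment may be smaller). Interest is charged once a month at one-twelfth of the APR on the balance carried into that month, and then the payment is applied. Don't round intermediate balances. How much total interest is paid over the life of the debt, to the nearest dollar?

Monthly rate r = 15.9%/12 = 1.325% = 0.01325.
Payoff takes n = ⌈−ln(1 − rB₀/P)/ln(1+r)⌉ = ⌈8.421⌉ = 9 payments; the last is $57.41.
Total paid = 8·$135.75 + $57.41 = $1,143.41.
Total interest = total paid − principal = $1,143.41 − $1,075.00 = $68.41.

$68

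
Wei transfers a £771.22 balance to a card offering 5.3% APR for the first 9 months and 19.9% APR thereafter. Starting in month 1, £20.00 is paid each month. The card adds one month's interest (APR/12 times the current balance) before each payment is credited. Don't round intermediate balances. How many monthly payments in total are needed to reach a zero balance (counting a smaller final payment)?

53 payments

Promo months 1–9 at r₀ = 5.3%/12 = 0.00441667; months 10+ at r₁ = 19.9%/12 = 0.0165833.
After month 9: iterate B ← B·(1+r₀) − £20.00 for 9 months → £619.21.
Then at r₁ with £20.00/mo: n₂ = −ln(1 − r₁·B/P)/ln(1+r₁) ≈ 43.80 → 44 more payments.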